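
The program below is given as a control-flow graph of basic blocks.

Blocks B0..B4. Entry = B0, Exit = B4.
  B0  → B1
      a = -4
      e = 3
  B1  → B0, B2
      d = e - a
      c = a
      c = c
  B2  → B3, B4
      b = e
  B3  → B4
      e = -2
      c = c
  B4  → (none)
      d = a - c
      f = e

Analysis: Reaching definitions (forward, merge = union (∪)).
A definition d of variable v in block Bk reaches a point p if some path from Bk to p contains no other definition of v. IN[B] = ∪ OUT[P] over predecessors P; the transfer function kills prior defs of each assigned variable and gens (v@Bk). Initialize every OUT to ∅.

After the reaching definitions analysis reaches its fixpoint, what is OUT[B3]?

Per-block solution:
  B0: | IN={a@B0, c@B1, d@B1, e@B0} | OUT={a@B0, c@B1, d@B1, e@B0}
  B1: | IN={a@B0, c@B1, d@B1, e@B0} | OUT={a@B0, c@B1, d@B1, e@B0}
  B2: | IN={a@B0, c@B1, d@B1, e@B0} | OUT={a@B0, b@B2, c@B1, d@B1, e@B0}
  B3: | IN={a@B0, b@B2, c@B1, d@B1, e@B0} | OUT={a@B0, b@B2, c@B3, d@B1, e@B3}
  B4: | IN={a@B0, b@B2, c@B1, c@B3, d@B1, e@B0, e@B3} | OUT={a@B0, b@B2, c@B1, c@B3, d@B4, e@B0, e@B3, f@B4}

Merge at B3: IN[B3] = OUT[B2] = {a@B0, b@B2, c@B1, d@B1, e@B0}
Applying B3's transfer function to that IN value gives OUT[B3] (row B3 above).

Answer: {a@B0, b@B2, c@B3, d@B1, e@B3}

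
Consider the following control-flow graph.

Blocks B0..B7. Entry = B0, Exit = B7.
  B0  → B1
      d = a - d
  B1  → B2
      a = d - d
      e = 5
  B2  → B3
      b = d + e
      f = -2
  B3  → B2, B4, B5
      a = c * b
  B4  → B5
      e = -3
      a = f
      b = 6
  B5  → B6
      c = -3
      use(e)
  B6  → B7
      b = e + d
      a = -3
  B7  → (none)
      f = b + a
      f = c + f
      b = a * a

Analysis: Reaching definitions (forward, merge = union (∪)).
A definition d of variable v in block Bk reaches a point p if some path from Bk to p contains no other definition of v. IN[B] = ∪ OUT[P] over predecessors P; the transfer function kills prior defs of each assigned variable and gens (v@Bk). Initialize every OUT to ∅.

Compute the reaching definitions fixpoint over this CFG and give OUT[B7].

Per-block solution:
  B0:   IN={}   OUT={d@B0}
  B1:   IN={d@B0}   OUT={a@B1, d@B0, e@B1}
  B2:   IN={a@B1, a@B3, b@B2, d@B0, e@B1, f@B2}   OUT={a@B1, a@B3, b@B2, d@B0, e@B1, f@B2}
  B3:   IN={a@B1, a@B3, b@B2, d@B0, e@B1, f@B2}   OUT={a@B3, b@B2, d@B0, e@B1, f@B2}
  B4:   IN={a@B3, b@B2, d@B0, e@B1, f@B2}   OUT={a@B4, b@B4, d@B0, e@B4, f@B2}
  B5:   IN={a@B3, a@B4, b@B2, b@B4, d@B0, e@B1, e@B4, f@B2}   OUT={a@B3, a@B4, b@B2, b@B4, c@B5, d@B0, e@B1, e@B4, f@B2}
  B6:   IN={a@B3, a@B4, b@B2, b@B4, c@B5, d@B0, e@B1, e@B4, f@B2}   OUT={a@B6, b@B6, c@B5, d@B0, e@B1, e@B4, f@B2}
  B7:   IN={a@B6, b@B6, c@B5, d@B0, e@B1, e@B4, f@B2}   OUT={a@B6, b@B7, c@B5, d@B0, e@B1, e@B4, f@B7}

Merge at B7: IN[B7] = OUT[B6] = {a@B6, b@B6, c@B5, d@B0, e@B1, e@B4, f@B2}
Applying B7's transfer function to that IN value gives OUT[B7] (row B7 above).

Answer: {a@B6, b@B7, c@B5, d@B0, e@B1, e@B4, f@B7}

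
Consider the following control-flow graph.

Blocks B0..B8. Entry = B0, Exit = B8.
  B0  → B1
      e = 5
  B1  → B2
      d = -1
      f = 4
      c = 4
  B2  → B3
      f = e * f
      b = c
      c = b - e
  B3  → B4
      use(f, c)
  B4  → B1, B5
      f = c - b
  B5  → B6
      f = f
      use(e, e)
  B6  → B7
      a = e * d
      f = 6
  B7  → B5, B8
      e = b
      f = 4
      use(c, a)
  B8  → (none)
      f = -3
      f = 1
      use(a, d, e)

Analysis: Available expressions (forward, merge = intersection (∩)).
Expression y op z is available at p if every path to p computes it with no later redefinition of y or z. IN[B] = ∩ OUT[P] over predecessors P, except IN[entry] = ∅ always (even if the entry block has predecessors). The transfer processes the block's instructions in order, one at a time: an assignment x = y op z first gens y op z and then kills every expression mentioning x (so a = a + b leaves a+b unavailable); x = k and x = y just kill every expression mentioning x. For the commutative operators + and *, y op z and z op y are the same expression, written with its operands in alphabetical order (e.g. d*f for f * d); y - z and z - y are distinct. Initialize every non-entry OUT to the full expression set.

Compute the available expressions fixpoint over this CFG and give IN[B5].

Answer: {c-b}

Working:
Per-block solution:
  B0:   IN={}   OUT={}
  B1:   IN={}   OUT={}
  B2:   IN={}   OUT={b-e}
  B3:   IN={b-e}   OUT={b-e}
  B4:   IN={b-e}   OUT={b-e, c-b}
  B5:   IN={c-b}   OUT={c-b}
  B6:   IN={c-b}   OUT={c-b, d*e}
  B7:   IN={c-b, d*e}   OUT={c-b}
  B8:   IN={c-b}   OUT={c-b}

Merge at B5: IN[B5] = OUT[B4] ∩ OUT[B7] = {c-b}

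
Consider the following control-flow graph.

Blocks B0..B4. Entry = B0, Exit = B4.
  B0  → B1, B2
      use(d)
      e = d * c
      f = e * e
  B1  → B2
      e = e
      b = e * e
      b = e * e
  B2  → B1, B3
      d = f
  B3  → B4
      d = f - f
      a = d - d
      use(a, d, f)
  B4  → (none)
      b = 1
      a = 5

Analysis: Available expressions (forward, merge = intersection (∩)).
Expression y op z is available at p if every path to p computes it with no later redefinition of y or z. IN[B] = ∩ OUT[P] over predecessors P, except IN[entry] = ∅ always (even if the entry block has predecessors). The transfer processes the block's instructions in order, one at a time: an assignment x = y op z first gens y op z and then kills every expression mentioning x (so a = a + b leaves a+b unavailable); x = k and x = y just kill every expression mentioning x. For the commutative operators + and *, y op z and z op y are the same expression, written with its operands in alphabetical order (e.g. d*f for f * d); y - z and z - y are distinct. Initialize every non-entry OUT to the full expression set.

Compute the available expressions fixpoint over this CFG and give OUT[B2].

Fixpoint table:
  B0:  IN={}  OUT={c*d, e*e}
  B1:  IN={e*e}  OUT={e*e}
  B2:  IN={e*e}  OUT={e*e}
  B3:  IN={e*e}  OUT={d-d, e*e, f-f}
  B4:  IN={d-d, e*e, f-f}  OUT={d-d, e*e, f-f}

Merge at B2: IN[B2] = OUT[B0] ∩ OUT[B1] = {e*e}
Applying B2's transfer function to that IN value gives OUT[B2] (row B2 above).

Answer: {e*e}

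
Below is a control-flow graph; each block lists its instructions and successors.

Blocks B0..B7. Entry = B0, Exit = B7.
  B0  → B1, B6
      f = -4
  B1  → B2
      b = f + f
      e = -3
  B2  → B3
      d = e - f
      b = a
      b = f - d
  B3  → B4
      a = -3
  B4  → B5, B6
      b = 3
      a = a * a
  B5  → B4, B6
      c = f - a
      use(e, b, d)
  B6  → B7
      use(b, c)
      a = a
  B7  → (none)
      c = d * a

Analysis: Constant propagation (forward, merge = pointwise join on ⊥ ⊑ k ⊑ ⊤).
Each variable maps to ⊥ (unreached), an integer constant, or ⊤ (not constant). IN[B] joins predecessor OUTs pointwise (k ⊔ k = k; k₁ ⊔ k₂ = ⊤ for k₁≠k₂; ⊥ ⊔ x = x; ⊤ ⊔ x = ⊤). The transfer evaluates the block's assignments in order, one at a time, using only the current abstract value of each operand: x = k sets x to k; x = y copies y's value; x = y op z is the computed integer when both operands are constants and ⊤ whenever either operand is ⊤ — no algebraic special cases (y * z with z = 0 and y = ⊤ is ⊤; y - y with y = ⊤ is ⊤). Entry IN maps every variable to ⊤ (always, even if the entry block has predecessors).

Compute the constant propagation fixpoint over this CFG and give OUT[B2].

Per-block solution:
  B0: | IN=(all ⊤) | OUT={f:-4; rest ⊤}
  B1: | IN={f:-4; rest ⊤} | OUT={b:-8, e:-3, f:-4; rest ⊤}
  B2: | IN={b:-8, e:-3, f:-4; rest ⊤} | OUT={b:-5, d:1, e:-3, f:-4; rest ⊤}
  B3: | IN={b:-5, d:1, e:-3, f:-4; rest ⊤} | OUT={a:-3, b:-5, d:1, e:-3, f:-4; rest ⊤}
  B4: | IN={d:1, e:-3, f:-4; rest ⊤} | OUT={b:3, d:1, e:-3, f:-4; rest ⊤}
  B5: | IN={b:3, d:1, e:-3, f:-4; rest ⊤} | OUT={b:3, d:1, e:-3, f:-4; rest ⊤}
  B6: | IN={f:-4; rest ⊤} | OUT={f:-4; rest ⊤}
  B7: | IN={f:-4; rest ⊤} | OUT={f:-4; rest ⊤}

Merge at B2: IN[B2] = OUT[B1] = {a: ⊤, b: -8, c: ⊤, d: ⊤, e: -3, f: -4}
Applying B2's transfer function to that IN value gives OUT[B2] (row B2 above).

Answer: {a: ⊤, b: -5, c: ⊤, d: 1, e: -3, f: -4}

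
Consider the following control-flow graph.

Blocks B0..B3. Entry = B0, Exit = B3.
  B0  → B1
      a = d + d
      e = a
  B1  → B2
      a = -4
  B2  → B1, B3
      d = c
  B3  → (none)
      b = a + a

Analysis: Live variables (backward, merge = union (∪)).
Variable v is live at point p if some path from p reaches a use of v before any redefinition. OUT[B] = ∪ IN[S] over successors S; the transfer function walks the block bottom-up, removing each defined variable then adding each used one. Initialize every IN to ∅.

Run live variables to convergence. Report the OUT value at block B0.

Answer: {c}

Trace:
Fixpoint table:
  B0: | IN={c, d} | OUT={c}
  B1: | IN={c} | OUT={a, c}
  B2: | IN={a, c} | OUT={a, c}
  B3: | IN={a} | OUT={}

Merge at B0: OUT[B0] = IN[B1] = {c}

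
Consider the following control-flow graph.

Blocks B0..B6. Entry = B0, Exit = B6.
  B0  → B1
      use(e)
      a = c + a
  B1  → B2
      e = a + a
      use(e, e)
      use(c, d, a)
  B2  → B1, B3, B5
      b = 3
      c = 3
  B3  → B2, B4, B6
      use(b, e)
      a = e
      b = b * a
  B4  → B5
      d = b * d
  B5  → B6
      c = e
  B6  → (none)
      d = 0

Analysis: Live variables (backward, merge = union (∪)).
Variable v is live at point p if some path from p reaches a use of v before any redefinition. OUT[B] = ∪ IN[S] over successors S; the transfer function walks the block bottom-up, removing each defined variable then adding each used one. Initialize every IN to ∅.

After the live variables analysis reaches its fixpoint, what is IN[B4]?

Answer: {b, d, e}

Trace:
Fixpoint table:
  B0:  IN={a, c, d, e}  OUT={a, c, d}
  B1:  IN={a, c, d}  OUT={a, d, e}
  B2:  IN={a, d, e}  OUT={a, b, c, d, e}
  B3:  IN={b, d, e}  OUT={a, b, d, e}
  B4:  IN={b, d, e}  OUT={e}
  B5:  IN={e}  OUT={}
  B6:  IN={}  OUT={}

Merge at B4: OUT[B4] = IN[B5] = {e}
Applying B4's transfer function to that OUT value gives IN[B4] (row B4 above).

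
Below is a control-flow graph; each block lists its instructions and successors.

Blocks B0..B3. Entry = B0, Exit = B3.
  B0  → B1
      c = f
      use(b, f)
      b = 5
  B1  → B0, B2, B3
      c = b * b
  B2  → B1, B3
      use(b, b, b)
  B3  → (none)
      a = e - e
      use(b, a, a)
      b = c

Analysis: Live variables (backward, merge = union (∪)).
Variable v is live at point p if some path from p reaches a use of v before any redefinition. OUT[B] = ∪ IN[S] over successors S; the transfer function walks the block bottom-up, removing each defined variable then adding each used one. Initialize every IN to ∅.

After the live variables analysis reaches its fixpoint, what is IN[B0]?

Converged values:
  B0:   IN={b, e, f}   OUT={b, e, f}
  B1:   IN={b, e, f}   OUT={b, c, e, f}
  B2:   IN={b, c, e, f}   OUT={b, c, e, f}
  B3:   IN={b, c, e}   OUT={}

Merge at B0: OUT[B0] = IN[B1] = {b, e, f}
Applying B0's transfer function to that OUT value gives IN[B0] (row B0 above).

Answer: {b, e, f}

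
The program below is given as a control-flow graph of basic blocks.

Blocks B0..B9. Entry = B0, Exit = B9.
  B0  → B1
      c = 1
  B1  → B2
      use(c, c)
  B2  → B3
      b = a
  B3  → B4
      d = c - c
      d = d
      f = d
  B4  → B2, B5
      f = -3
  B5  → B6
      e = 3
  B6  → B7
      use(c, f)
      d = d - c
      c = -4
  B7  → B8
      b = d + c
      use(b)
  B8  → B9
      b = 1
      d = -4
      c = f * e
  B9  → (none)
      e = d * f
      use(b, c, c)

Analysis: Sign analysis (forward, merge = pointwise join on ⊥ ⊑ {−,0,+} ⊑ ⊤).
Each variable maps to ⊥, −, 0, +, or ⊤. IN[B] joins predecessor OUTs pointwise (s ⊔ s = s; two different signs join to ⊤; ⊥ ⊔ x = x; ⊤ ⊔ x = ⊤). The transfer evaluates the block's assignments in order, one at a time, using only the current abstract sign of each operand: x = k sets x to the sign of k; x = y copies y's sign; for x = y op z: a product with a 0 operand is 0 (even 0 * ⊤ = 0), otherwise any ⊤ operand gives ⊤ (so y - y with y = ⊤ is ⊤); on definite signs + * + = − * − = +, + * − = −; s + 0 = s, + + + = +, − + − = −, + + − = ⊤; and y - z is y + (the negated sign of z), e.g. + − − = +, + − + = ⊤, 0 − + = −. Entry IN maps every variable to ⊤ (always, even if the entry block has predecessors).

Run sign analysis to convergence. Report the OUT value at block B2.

Answer: {a: ⊤, b: ⊤, c: +, d: ⊤, e: ⊤, f: ⊤}

Working:
Converged values:
  B0:   IN=(all ⊤)   OUT={c:+; rest ⊤}
  B1:   IN={c:+; rest ⊤}   OUT={c:+; rest ⊤}
  B2:   IN={c:+; rest ⊤}   OUT={c:+; rest ⊤}
  B3:   IN={c:+; rest ⊤}   OUT={c:+; rest ⊤}
  B4:   IN={c:+; rest ⊤}   OUT={c:+, f:-; rest ⊤}
  B5:   IN={c:+, f:-; rest ⊤}   OUT={c:+, e:+, f:-; rest ⊤}
  B6:   IN={c:+, e:+, f:-; rest ⊤}   OUT={c:-, e:+, f:-; rest ⊤}
  B7:   IN={c:-, e:+, f:-; rest ⊤}   OUT={c:-, e:+, f:-; rest ⊤}
  B8:   IN={c:-, e:+, f:-; rest ⊤}   OUT={b:+, c:-, d:-, e:+, f:-; rest ⊤}
  B9:   IN={b:+, c:-, d:-, e:+, f:-; rest ⊤}   OUT={b:+, c:-, d:-, e:+, f:-; rest ⊤}

Merge at B2: IN[B2] = OUT[B1] ⊔ OUT[B4] = {a: ⊤, b: ⊤, c: +, d: ⊤, e: ⊤, f: ⊤}
Applying B2's transfer function to that IN value gives OUT[B2] (row B2 above).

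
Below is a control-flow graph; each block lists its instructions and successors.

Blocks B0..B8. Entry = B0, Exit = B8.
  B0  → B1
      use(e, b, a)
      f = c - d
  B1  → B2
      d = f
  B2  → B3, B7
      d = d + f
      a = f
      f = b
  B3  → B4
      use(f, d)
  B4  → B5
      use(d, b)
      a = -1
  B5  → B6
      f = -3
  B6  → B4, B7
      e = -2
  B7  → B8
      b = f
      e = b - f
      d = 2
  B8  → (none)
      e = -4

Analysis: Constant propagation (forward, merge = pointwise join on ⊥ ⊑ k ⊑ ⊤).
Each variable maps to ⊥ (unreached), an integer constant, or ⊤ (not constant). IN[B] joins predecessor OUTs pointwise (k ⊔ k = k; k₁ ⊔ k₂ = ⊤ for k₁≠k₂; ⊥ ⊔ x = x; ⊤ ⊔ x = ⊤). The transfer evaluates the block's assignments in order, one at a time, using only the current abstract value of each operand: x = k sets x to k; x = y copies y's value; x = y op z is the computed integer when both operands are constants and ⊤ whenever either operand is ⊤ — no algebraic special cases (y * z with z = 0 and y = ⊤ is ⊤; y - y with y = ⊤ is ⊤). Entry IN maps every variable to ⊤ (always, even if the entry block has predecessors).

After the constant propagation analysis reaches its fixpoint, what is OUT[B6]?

Per-block solution:
  B0:  IN=(all ⊤)  OUT=(all ⊤)
  B1:  IN=(all ⊤)  OUT=(all ⊤)
  B2:  IN=(all ⊤)  OUT=(all ⊤)
  B3:  IN=(all ⊤)  OUT=(all ⊤)
  B4:  IN=(all ⊤)  OUT={a:-1; rest ⊤}
  B5:  IN={a:-1; rest ⊤}  OUT={a:-1, f:-3; rest ⊤}
  B6:  IN={a:-1, f:-3; rest ⊤}  OUT={a:-1, e:-2, f:-3; rest ⊤}
  B7:  IN=(all ⊤)  OUT={d:2; rest ⊤}
  B8:  IN={d:2; rest ⊤}  OUT={d:2, e:-4; rest ⊤}

Merge at B6: IN[B6] = OUT[B5] = {a: -1, b: ⊤, c: ⊤, d: ⊤, e: ⊤, f: -3}
Applying B6's transfer function to that IN value gives OUT[B6] (row B6 above).

Answer: {a: -1, b: ⊤, c: ⊤, d: ⊤, e: -2, f: -3}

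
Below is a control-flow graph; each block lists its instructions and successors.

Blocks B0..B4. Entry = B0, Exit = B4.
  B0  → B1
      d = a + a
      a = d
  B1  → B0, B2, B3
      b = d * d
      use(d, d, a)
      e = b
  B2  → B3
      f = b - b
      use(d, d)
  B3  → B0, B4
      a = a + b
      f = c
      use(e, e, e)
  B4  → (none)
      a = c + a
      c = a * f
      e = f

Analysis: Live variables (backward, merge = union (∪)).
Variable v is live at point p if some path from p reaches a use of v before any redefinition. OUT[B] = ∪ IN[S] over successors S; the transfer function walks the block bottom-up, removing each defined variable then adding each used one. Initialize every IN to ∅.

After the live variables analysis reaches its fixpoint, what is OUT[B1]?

Answer: {a, b, c, d, e}

Working:
Fixpoint table:
  B0:   IN={a, c}   OUT={a, c, d}
  B1:   IN={a, c, d}   OUT={a, b, c, d, e}
  B2:   IN={a, b, c, d, e}   OUT={a, b, c, e}
  B3:   IN={a, b, c, e}   OUT={a, c, f}
  B4:   IN={a, c, f}   OUT={}

Merge at B1: OUT[B1] = IN[B0] ⊔ IN[B2] ⊔ IN[B3] = {a, b, c, d, e}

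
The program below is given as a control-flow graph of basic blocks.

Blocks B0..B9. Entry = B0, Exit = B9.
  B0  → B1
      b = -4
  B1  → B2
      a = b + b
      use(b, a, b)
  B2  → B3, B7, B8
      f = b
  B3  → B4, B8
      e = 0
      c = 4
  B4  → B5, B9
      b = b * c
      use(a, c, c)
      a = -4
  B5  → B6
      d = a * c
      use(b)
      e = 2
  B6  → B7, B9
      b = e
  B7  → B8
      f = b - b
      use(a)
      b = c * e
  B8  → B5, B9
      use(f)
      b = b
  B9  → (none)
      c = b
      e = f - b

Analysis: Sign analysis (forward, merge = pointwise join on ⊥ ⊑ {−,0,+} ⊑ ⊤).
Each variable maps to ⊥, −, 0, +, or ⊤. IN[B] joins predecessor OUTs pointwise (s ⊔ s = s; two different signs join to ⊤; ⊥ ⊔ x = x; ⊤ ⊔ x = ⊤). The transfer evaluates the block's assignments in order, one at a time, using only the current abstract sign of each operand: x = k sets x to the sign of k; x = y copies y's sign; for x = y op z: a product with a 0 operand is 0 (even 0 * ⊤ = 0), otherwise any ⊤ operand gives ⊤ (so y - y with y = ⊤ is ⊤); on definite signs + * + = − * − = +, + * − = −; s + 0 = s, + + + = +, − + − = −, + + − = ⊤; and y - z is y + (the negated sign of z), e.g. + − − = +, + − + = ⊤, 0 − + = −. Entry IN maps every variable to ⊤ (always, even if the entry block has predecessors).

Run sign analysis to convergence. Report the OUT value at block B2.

Answer: {a: -, b: -, c: ⊤, d: ⊤, e: ⊤, f: -}

Working:
Per-block solution:
  B0: | IN=(all ⊤) | OUT={b:-; rest ⊤}
  B1: | IN={b:-; rest ⊤} | OUT={a:-, b:-; rest ⊤}
  B2: | IN={a:-, b:-; rest ⊤} | OUT={a:-, b:-, f:-; rest ⊤}
  B3: | IN={a:-, b:-, f:-; rest ⊤} | OUT={a:-, b:-, c:+, e:0, f:-; rest ⊤}
  B4: | IN={a:-, b:-, c:+, e:0, f:-; rest ⊤} | OUT={a:-, b:-, c:+, e:0, f:-; rest ⊤}
  B5: | IN={a:-; rest ⊤} | OUT={a:-, e:+; rest ⊤}
  B6: | IN={a:-, e:+; rest ⊤} | OUT={a:-, b:+, e:+; rest ⊤}
  B7: | IN={a:-; rest ⊤} | OUT={a:-; rest ⊤}
  B8: | IN={a:-; rest ⊤} | OUT={a:-; rest ⊤}
  B9: | IN={a:-; rest ⊤} | OUT={a:-; rest ⊤}

Merge at B2: IN[B2] = OUT[B1] = {a: -, b: -, c: ⊤, d: ⊤, e: ⊤, f: ⊤}
Applying B2's transfer function to that IN value gives OUT[B2] (row B2 above).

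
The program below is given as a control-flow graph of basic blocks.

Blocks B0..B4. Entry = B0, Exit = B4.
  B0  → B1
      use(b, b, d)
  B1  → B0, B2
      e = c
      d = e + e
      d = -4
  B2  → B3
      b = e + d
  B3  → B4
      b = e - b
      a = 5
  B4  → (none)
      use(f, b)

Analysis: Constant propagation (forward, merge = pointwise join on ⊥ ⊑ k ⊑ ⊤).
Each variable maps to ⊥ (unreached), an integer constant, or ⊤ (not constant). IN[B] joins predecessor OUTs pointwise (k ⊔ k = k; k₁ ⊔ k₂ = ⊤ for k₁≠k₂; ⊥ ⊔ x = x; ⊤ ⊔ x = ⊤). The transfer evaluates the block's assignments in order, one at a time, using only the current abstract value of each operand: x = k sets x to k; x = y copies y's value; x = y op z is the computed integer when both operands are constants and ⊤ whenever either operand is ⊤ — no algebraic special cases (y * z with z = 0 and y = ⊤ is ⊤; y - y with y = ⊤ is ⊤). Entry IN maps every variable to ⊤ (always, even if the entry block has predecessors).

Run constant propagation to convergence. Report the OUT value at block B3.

Answer: {a: 5, b: ⊤, c: ⊤, d: -4, e: ⊤, f: ⊤}

Trace:
Per-block solution:
  B0:   IN=(all ⊤)   OUT=(all ⊤)
  B1:   IN=(all ⊤)   OUT={d:-4; rest ⊤}
  B2:   IN={d:-4; rest ⊤}   OUT={d:-4; rest ⊤}
  B3:   IN={d:-4; rest ⊤}   OUT={a:5, d:-4; rest ⊤}
  B4:   IN={a:5, d:-4; rest ⊤}   OUT={a:5, d:-4; rest ⊤}

Merge at B3: IN[B3] = OUT[B2] = {a: ⊤, b: ⊤, c: ⊤, d: -4, e: ⊤, f: ⊤}
Applying B3's transfer function to that IN value gives OUT[B3] (row B3 above).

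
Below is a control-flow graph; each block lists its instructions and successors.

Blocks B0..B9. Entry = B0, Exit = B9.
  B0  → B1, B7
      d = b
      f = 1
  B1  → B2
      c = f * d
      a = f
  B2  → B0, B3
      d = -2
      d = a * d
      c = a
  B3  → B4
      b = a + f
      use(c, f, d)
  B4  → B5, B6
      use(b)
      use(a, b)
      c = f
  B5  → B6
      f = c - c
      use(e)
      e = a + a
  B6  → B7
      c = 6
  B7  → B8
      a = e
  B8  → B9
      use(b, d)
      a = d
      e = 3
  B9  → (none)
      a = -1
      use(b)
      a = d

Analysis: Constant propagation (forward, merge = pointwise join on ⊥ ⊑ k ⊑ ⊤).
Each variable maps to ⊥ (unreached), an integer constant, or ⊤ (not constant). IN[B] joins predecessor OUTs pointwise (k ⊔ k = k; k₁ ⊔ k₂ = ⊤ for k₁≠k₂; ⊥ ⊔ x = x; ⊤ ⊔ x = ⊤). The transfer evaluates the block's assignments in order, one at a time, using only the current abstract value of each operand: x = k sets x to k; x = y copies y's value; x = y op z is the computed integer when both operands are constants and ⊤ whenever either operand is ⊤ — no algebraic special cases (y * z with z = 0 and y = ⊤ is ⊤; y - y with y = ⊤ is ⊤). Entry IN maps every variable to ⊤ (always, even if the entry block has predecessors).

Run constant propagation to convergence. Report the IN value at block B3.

Fixpoint table:
  B0:   IN=(all ⊤)   OUT={f:1; rest ⊤}
  B1:   IN={f:1; rest ⊤}   OUT={a:1, f:1; rest ⊤}
  B2:   IN={a:1, f:1; rest ⊤}   OUT={a:1, c:1, d:-2, f:1; rest ⊤}
  B3:   IN={a:1, c:1, d:-2, f:1; rest ⊤}   OUT={a:1, b:2, c:1, d:-2, f:1; rest ⊤}
  B4:   IN={a:1, b:2, c:1, d:-2, f:1; rest ⊤}   OUT={a:1, b:2, c:1, d:-2, f:1; rest ⊤}
  B5:   IN={a:1, b:2, c:1, d:-2, f:1; rest ⊤}   OUT={a:1, b:2, c:1, d:-2, e:2, f:0; rest ⊤}
  B6:   IN={a:1, b:2, c:1, d:-2; rest ⊤}   OUT={a:1, b:2, c:6, d:-2; rest ⊤}
  B7:   IN=(all ⊤)   OUT=(all ⊤)
  B8:   IN=(all ⊤)   OUT={e:3; rest ⊤}
  B9:   IN={e:3; rest ⊤}   OUT={e:3; rest ⊤}

Merge at B3: IN[B3] = OUT[B2] = {a: 1, b: ⊤, c: 1, d: -2, e: ⊤, f: 1}

Answer: {a: 1, b: ⊤, c: 1, d: -2, e: ⊤, f: 1}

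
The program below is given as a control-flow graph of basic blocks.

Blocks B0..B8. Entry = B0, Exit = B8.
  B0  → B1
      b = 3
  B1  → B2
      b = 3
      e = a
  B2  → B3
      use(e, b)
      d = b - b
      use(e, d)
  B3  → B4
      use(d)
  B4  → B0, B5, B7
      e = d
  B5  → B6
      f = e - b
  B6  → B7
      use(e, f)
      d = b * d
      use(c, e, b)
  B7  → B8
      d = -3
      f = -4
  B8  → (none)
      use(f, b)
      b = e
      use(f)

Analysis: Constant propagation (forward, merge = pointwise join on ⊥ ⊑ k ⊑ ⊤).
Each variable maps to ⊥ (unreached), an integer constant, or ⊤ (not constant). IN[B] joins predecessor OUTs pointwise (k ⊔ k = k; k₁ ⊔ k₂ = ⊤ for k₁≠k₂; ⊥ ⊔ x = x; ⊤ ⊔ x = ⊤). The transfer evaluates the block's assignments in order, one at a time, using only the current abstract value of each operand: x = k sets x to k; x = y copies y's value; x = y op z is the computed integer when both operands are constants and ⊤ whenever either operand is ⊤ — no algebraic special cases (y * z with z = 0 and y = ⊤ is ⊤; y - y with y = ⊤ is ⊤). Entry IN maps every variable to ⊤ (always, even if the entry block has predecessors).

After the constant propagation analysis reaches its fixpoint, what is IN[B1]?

Converged values:
  B0: | IN=(all ⊤) | OUT={b:3; rest ⊤}
  B1: | IN={b:3; rest ⊤} | OUT={b:3; rest ⊤}
  B2: | IN={b:3; rest ⊤} | OUT={b:3, d:0; rest ⊤}
  B3: | IN={b:3, d:0; rest ⊤} | OUT={b:3, d:0; rest ⊤}
  B4: | IN={b:3, d:0; rest ⊤} | OUT={b:3, d:0, e:0; rest ⊤}
  B5: | IN={b:3, d:0, e:0; rest ⊤} | OUT={b:3, d:0, e:0, f:-3; rest ⊤}
  B6: | IN={b:3, d:0, e:0, f:-3; rest ⊤} | OUT={b:3, d:0, e:0, f:-3; rest ⊤}
  B7: | IN={b:3, d:0, e:0; rest ⊤} | OUT={b:3, d:-3, e:0, f:-4; rest ⊤}
  B8: | IN={b:3, d:-3, e:0, f:-4; rest ⊤} | OUT={b:0, d:-3, e:0, f:-4; rest ⊤}

Merge at B1: IN[B1] = OUT[B0] = {a: ⊤, b: 3, c: ⊤, d: ⊤, e: ⊤, f: ⊤}

Answer: {a: ⊤, b: 3, c: ⊤, d: ⊤, e: ⊤, f: ⊤}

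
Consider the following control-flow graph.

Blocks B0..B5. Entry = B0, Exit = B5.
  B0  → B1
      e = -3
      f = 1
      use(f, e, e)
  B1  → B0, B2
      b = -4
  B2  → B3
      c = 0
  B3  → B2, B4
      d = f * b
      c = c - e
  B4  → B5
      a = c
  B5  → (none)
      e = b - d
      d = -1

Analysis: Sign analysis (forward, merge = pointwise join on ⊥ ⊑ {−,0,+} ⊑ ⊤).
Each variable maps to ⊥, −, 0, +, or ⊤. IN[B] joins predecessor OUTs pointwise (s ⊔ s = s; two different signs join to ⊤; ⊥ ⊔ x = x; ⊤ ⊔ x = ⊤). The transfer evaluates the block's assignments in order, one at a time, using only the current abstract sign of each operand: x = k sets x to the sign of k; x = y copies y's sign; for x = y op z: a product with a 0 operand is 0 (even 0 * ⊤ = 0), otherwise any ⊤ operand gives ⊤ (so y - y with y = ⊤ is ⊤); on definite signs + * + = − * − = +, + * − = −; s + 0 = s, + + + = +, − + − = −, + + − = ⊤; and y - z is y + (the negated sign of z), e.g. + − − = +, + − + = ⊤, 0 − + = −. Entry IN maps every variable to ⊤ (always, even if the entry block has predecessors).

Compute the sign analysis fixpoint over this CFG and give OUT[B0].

Answer: {a: ⊤, b: ⊤, c: ⊤, d: ⊤, e: -, f: +}

Trace:
Fixpoint table:
  B0: | IN=(all ⊤) | OUT={e:-, f:+; rest ⊤}
  B1: | IN={e:-, f:+; rest ⊤} | OUT={b:-, e:-, f:+; rest ⊤}
  B2: | IN={b:-, e:-, f:+; rest ⊤} | OUT={b:-, c:0, e:-, f:+; rest ⊤}
  B3: | IN={b:-, c:0, e:-, f:+; rest ⊤} | OUT={b:-, c:+, d:-, e:-, f:+; rest ⊤}
  B4: | IN={b:-, c:+, d:-, e:-, f:+; rest ⊤} | OUT={a:+, b:-, c:+, d:-, e:-, f:+; rest ⊤}
  B5: | IN={a:+, b:-, c:+, d:-, e:-, f:+; rest ⊤} | OUT={a:+, b:-, c:+, d:-, f:+; rest ⊤}

Merge at B0 (entry node, so the boundary value (all ⊤) is joined with the incoming edge(s)): IN[B0] = (all ⊤) ⊔ OUT[B1] = {a: ⊤, b: ⊤, c: ⊤, d: ⊤, e: ⊤, f: ⊤}
Applying B0's transfer function to that IN value gives OUT[B0] (row B0 above).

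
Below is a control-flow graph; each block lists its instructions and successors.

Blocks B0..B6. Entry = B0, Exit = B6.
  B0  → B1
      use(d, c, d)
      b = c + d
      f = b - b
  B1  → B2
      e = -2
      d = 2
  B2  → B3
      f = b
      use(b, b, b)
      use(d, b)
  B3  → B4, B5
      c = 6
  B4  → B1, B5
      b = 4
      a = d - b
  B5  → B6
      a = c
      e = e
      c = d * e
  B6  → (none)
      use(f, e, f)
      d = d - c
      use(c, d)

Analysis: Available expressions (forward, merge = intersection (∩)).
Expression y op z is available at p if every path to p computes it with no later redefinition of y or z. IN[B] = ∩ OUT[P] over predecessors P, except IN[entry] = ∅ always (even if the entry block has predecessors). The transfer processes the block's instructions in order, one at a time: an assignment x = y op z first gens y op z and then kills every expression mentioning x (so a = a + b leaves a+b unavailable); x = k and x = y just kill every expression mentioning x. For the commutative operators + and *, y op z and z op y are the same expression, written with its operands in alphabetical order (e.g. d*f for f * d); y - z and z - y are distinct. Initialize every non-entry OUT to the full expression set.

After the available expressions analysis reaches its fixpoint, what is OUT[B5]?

Answer: {d*e}

Derivation:
Per-block solution:
  B0:   IN={}   OUT={b-b, c+d}
  B1:   IN={}   OUT={}
  B2:   IN={}   OUT={}
  B3:   IN={}   OUT={}
  B4:   IN={}   OUT={d-b}
  B5:   IN={}   OUT={d*e}
  B6:   IN={d*e}   OUT={}

Merge at B5: IN[B5] = OUT[B3] ∩ OUT[B4] = {}
Applying B5's transfer function to that IN value gives OUT[B5] (row B5 above).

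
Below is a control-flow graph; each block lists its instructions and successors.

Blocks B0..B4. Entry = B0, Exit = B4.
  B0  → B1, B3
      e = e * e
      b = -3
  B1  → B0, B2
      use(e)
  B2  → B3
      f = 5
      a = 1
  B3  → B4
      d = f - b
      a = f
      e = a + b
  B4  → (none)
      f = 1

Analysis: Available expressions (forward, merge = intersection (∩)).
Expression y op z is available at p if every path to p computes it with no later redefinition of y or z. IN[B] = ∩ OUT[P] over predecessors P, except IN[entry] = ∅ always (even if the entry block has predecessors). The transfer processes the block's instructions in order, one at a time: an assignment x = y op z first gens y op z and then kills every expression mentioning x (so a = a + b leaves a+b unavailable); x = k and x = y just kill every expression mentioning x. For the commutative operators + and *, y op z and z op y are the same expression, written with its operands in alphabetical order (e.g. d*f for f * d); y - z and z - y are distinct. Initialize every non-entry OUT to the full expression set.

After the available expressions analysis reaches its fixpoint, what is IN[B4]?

Converged values:
  B0:   IN={}   OUT={}
  B1:   IN={}   OUT={}
  B2:   IN={}   OUT={}
  B3:   IN={}   OUT={a+b, f-b}
  B4:   IN={a+b, f-b}   OUT={a+b}

Merge at B4: IN[B4] = OUT[B3] = {a+b, f-b}

Answer: {a+b, f-b}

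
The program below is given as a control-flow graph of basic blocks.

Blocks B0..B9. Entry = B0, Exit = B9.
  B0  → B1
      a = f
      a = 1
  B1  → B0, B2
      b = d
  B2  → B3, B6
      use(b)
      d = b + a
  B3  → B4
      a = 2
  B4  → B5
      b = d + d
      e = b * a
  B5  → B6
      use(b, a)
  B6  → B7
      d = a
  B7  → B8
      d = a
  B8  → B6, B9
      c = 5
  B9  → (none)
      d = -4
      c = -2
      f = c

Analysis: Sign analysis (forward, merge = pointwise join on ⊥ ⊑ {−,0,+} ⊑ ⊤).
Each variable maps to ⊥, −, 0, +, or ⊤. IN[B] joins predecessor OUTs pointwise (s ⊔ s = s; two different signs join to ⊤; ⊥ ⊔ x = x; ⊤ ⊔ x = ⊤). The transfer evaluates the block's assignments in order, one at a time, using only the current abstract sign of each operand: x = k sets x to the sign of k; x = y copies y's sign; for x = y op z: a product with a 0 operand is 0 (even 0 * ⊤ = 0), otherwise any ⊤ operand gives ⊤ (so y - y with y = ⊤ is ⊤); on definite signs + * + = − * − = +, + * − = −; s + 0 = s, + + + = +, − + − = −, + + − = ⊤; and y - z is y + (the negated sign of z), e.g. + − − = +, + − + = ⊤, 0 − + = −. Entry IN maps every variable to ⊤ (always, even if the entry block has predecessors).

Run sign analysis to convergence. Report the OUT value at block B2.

Converged values:
  B0:   IN=(all ⊤)   OUT={a:+; rest ⊤}
  B1:   IN={a:+; rest ⊤}   OUT={a:+; rest ⊤}
  B2:   IN={a:+; rest ⊤}   OUT={a:+; rest ⊤}
  B3:   IN={a:+; rest ⊤}   OUT={a:+; rest ⊤}
  B4:   IN={a:+; rest ⊤}   OUT={a:+; rest ⊤}
  B5:   IN={a:+; rest ⊤}   OUT={a:+; rest ⊤}
  B6:   IN={a:+; rest ⊤}   OUT={a:+, d:+; rest ⊤}
  B7:   IN={a:+, d:+; rest ⊤}   OUT={a:+, d:+; rest ⊤}
  B8:   IN={a:+, d:+; rest ⊤}   OUT={a:+, c:+, d:+; rest ⊤}
  B9:   IN={a:+, c:+, d:+; rest ⊤}   OUT={a:+, c:-, d:-, f:-; rest ⊤}

Merge at B2: IN[B2] = OUT[B1] = {a: +, b: ⊤, c: ⊤, d: ⊤, e: ⊤, f: ⊤}
Applying B2's transfer function to that IN value gives OUT[B2] (row B2 above).

Answer: {a: +, b: ⊤, c: ⊤, d: ⊤, e: ⊤, f: ⊤}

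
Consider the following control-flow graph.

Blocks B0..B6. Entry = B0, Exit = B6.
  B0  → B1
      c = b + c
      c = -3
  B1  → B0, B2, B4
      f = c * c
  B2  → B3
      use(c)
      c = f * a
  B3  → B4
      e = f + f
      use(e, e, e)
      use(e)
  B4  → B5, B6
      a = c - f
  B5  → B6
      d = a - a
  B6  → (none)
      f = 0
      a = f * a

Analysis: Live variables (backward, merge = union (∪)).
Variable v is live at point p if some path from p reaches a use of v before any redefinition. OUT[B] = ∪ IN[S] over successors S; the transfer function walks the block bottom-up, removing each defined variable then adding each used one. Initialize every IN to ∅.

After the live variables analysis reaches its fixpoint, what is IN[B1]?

Converged values:
  B0: | IN={a, b, c} | OUT={a, b, c}
  B1: | IN={a, b, c} | OUT={a, b, c, f}
  B2: | IN={a, c, f} | OUT={c, f}
  B3: | IN={c, f} | OUT={c, f}
  B4: | IN={c, f} | OUT={a}
  B5: | IN={a} | OUT={a}
  B6: | IN={a} | OUT={}

Merge at B1: OUT[B1] = IN[B0] ⊔ IN[B2] ⊔ IN[B4] = {a, b, c, f}
Applying B1's transfer function to that OUT value gives IN[B1] (row B1 above).

Answer: {a, b, c}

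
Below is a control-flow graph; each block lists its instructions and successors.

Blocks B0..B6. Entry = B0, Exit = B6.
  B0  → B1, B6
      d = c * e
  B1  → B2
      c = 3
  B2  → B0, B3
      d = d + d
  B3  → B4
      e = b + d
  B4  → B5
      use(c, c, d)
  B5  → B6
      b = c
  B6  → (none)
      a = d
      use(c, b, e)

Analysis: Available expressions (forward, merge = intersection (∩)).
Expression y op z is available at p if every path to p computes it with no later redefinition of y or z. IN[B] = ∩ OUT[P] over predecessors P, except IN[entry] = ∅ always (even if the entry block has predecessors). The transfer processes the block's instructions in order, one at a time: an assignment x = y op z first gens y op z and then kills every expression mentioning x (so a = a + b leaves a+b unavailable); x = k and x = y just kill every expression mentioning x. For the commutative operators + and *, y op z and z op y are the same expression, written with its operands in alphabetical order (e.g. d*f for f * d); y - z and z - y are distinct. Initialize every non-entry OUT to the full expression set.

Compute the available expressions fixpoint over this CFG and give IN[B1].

Fixpoint table:
  B0:   IN={}   OUT={c*e}
  B1:   IN={c*e}   OUT={}
  B2:   IN={}   OUT={}
  B3:   IN={}   OUT={b+d}
  B4:   IN={b+d}   OUT={b+d}
  B5:   IN={b+d}   OUT={}
  B6:   IN={}   OUT={}

Merge at B1: IN[B1] = OUT[B0] = {c*e}

Answer: {c*e}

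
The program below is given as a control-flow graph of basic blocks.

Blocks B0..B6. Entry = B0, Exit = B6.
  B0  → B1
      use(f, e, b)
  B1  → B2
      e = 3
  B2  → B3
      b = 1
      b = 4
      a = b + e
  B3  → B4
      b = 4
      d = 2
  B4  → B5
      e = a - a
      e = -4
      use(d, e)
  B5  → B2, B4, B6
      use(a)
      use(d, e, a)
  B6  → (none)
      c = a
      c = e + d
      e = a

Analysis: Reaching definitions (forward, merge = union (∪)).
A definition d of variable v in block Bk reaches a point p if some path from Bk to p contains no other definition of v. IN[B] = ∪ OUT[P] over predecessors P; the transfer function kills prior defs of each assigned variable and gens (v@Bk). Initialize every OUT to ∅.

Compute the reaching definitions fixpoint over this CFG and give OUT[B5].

Converged values:
  B0:  IN={}  OUT={}
  B1:  IN={}  OUT={e@B1}
  B2:  IN={a@B2, b@B3, d@B3, e@B1, e@B4}  OUT={a@B2, b@B2, d@B3, e@B1, e@B4}
  B3:  IN={a@B2, b@B2, d@B3, e@B1, e@B4}  OUT={a@B2, b@B3, d@B3, e@B1, e@B4}
  B4:  IN={a@B2, b@B3, d@B3, e@B1, e@B4}  OUT={a@B2, b@B3, d@B3, e@B4}
  B5:  IN={a@B2, b@B3, d@B3, e@B4}  OUT={a@B2, b@B3, d@B3, e@B4}
  B6:  IN={a@B2, b@B3, d@B3, e@B4}  OUT={a@B2, b@B3, c@B6, d@B3, e@B6}

Merge at B5: IN[B5] = OUT[B4] = {a@B2, b@B3, d@B3, e@B4}
Applying B5's transfer function to that IN value gives OUT[B5] (row B5 above).

Answer: {a@B2, b@B3, d@B3, e@B4}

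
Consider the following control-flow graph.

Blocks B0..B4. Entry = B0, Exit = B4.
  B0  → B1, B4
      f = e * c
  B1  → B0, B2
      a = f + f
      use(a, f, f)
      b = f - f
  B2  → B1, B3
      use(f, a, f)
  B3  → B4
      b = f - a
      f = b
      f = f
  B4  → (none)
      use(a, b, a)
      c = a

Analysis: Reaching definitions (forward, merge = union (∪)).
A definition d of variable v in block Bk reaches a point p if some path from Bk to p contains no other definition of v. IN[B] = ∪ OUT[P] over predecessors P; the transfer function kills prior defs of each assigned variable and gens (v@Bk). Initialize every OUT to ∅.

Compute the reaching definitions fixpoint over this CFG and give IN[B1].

Answer: {a@B1, b@B1, f@B0}

Working:
Per-block solution:
  B0:  IN={a@B1, b@B1, f@B0}  OUT={a@B1, b@B1, f@B0}
  B1:  IN={a@B1, b@B1, f@B0}  OUT={a@B1, b@B1, f@B0}
  B2:  IN={a@B1, b@B1, f@B0}  OUT={a@B1, b@B1, f@B0}
  B3:  IN={a@B1, b@B1, f@B0}  OUT={a@B1, b@B3, f@B3}
  B4:  IN={a@B1, b@B1, b@B3, f@B0, f@B3}  OUT={a@B1, b@B1, b@B3, c@B4, f@B0, f@B3}

Merge at B1: IN[B1] = OUT[B0] ⊔ OUT[B2] = {a@B1, b@B1, f@B0}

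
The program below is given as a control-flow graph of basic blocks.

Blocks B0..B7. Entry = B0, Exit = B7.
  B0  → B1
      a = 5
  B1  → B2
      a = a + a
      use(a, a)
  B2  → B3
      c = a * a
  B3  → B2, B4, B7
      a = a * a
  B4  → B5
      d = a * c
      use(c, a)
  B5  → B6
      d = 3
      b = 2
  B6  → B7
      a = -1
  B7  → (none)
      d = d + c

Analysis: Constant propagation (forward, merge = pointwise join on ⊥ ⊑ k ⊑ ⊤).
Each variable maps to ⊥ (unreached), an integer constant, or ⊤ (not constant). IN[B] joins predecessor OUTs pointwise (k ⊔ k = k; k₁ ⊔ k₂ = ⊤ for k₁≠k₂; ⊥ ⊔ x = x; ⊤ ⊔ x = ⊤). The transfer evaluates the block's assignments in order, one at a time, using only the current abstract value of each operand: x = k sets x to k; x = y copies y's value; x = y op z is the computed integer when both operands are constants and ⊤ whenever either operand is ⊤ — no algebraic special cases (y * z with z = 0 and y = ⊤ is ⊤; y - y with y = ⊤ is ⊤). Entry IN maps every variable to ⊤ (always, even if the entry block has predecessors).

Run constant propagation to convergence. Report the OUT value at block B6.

Answer: {a: -1, b: 2, c: ⊤, d: 3, e: ⊤, f: ⊤}

Derivation:
Per-block solution:
  B0: | IN=(all ⊤) | OUT={a:5; rest ⊤}
  B1: | IN={a:5; rest ⊤} | OUT={a:10; rest ⊤}
  B2: | IN=(all ⊤) | OUT=(all ⊤)
  B3: | IN=(all ⊤) | OUT=(all ⊤)
  B4: | IN=(all ⊤) | OUT=(all ⊤)
  B5: | IN=(all ⊤) | OUT={b:2, d:3; rest ⊤}
  B6: | IN={b:2, d:3; rest ⊤} | OUT={a:-1, b:2, d:3; rest ⊤}
  B7: | IN=(all ⊤) | OUT=(all ⊤)

Merge at B6: IN[B6] = OUT[B5] = {a: ⊤, b: 2, c: ⊤, d: 3, e: ⊤, f: ⊤}
Applying B6's transfer function to that IN value gives OUT[B6] (row B6 above).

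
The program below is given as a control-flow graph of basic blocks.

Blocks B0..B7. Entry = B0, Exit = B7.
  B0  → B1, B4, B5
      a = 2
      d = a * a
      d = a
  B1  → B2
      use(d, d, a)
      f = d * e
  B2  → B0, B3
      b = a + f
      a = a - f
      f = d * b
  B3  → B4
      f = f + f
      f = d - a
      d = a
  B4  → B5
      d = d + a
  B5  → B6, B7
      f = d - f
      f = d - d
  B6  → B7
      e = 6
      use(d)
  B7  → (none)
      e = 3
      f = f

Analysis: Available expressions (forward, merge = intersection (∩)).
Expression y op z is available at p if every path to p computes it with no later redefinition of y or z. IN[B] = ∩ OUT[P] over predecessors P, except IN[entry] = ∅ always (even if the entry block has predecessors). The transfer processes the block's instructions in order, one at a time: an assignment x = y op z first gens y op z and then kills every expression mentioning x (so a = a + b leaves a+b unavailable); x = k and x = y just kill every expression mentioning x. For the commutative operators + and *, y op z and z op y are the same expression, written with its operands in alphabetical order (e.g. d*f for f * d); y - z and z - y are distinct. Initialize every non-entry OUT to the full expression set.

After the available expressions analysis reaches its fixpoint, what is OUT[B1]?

Per-block solution:
  B0:  IN={}  OUT={a*a}
  B1:  IN={a*a}  OUT={a*a, d*e}
  B2:  IN={a*a, d*e}  OUT={b*d, d*e}
  B3:  IN={b*d, d*e}  OUT={}
  B4:  IN={}  OUT={}
  B5:  IN={}  OUT={d-d}
  B6:  IN={d-d}  OUT={d-d}
  B7:  IN={d-d}  OUT={d-d}

Merge at B1: IN[B1] = OUT[B0] = {a*a}
Applying B1's transfer function to that IN value gives OUT[B1] (row B1 above).

Answer: {a*a, d*e}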